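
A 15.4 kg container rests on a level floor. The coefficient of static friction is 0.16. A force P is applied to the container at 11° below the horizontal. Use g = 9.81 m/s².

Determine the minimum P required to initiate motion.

P ≈ 25.4 N

N = m g + P sin α (the push presses the container into the level floor).
At impending slip, P cos α = μ_s N = μ_s (m g + P sin α).
Solving: P (cos α − μ_s sin α) = μ_s m g → P = 0.16×151/(cos 11° − 0.16 sin 11°) = 24.2/0.9511 = 25.4 N.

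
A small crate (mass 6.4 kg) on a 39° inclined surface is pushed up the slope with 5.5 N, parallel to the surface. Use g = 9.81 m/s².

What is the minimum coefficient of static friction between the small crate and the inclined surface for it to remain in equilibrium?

N = m g cos θ = 48.79 N.
Friction must make up the shortfall along the incline: f = m g sin θ − P = 39.51 − 5.5 = 34.01 N.
At the threshold f = μ_s N, so μ_s,min = 34.01/48.79 = 0.697.

μ_s,min ≈ 0.697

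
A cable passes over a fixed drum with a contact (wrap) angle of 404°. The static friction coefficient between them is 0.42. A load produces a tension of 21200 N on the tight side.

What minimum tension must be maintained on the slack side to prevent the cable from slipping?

Capstan equation at impending slip: T_tight/T_slack = e^{μβ}.
β = 404° = 7.051 rad; e^{μβ} = e^{0.42×7.051} = 19.33.
T_slack = T_tight / e^{μβ} = 21200 / 19.33 = 1100 N.

T_min ≈ 1100 N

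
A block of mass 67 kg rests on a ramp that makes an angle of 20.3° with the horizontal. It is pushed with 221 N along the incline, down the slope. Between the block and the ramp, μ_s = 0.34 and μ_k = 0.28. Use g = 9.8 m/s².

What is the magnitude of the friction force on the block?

The normal reaction is N = m g cos θ = 615.8 N.
The friction needed for equilibrium is m g sin θ + P = 227.8 + 221 = 448.8 N, measured positive up-slope.
The static-friction ceiling is μ_s N = 0.34 × 615.8 = 209.4 N.
Since |448.8| > 209.4 N, static friction cannot hold it; the block slides down the incline and kinetic friction applies: f = μ_k N = 0.28 × 615.8 = 172 N.

f ≈ 172 N (up the incline)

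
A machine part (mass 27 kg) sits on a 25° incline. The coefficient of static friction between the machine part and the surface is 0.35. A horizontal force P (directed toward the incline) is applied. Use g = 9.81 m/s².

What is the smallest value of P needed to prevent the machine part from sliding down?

P_min ≈ 26.5 N

The machine part tends to slide down (tan θ > μ_s), so at the point of impending slip friction acts up-slope at its limit: f = μ_s N.
Perpendicular to the incline: N = m g cos θ + P sin θ.
Along the incline: P cos θ + μ_s N = m g sin θ, i.e. P cos θ + μ_s (m g cos θ + P sin θ) = m g sin θ.
Solving, P (cos θ + μ_s sin θ) = m g (sin θ − μ_s cos θ), so P = 265×0.1054/1.054 = 26.5 N.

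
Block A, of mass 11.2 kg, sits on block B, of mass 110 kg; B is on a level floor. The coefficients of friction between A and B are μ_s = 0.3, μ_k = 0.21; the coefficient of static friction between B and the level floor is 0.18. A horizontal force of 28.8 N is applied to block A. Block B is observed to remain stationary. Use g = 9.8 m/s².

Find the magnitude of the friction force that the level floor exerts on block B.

f ≈ 28.8 N

The normal force B exerts on A is simply A's weight, N₁ = 109.8 N.
So the A–B interface can sustain at most μ_s N₁ = 32.93 N of static friction.
P = 28.8 N is within that limit, so A and B move together (both at rest); the A–B friction is simply f₁ = P = 28.8 N.
B experiences an equal 28.8 N forward from A (third law). B is in equilibrium, so the floor supplies f₂ = 28.8 N of static friction (limit μ_s(m_A+m_B)g = 213.8 N, not exceeded).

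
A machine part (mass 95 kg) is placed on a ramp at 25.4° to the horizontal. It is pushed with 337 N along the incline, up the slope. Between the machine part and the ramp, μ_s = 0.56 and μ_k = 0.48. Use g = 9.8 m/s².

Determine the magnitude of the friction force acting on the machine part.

f ≈ 62.3 N (up the incline)

The normal reaction is N = m g cos θ = 841 N.
The friction needed for equilibrium is m g sin θ − P = 399.3 − 337 = 62.34 N, measured positive up-slope.
The static-friction ceiling is μ_s N = 0.56 × 841 = 471 N.
Since |62.34| ≤ 471 N, the machine part remains in static equilibrium and friction takes exactly the required value.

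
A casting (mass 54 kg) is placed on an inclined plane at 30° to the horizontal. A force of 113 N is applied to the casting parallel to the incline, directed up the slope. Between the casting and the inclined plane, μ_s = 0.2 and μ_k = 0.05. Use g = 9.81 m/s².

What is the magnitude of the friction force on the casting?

Normal force: N = m g cos θ = 54 × 9.81 × cos 30° = 458.8 N.
The friction needed for equilibrium is m g sin θ − P = 264.9 − 113 = 151.9 N, measured positive up-slope.
The static-friction ceiling is μ_s N = 0.2 × 458.8 = 91.75 N.
Since |151.9| > 91.75 N, static friction cannot hold it; the casting slides down the incline and kinetic friction applies: f = μ_k N = 0.05 × 458.8 = 22.9 N.

f ≈ 22.9 N (up the incline)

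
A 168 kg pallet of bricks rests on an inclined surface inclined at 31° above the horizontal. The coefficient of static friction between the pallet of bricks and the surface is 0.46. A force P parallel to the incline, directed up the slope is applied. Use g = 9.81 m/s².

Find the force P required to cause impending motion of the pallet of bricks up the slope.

At impending motion up the slope, friction acts down-slope at its limit: f = μ_s N.
P is parallel to the surface, so N = m g cos θ = 1410 N.
Along the incline: P = m g sin θ + μ_s N = 849 + 0.46×1410 = 1500 N.

P ≈ 1500 N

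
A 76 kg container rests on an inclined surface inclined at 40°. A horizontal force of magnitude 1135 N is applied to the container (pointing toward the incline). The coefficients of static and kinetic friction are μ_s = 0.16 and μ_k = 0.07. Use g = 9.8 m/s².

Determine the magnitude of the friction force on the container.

The horizontal push has a component P sin θ into the surface, so N = m g cos θ + P sin θ = 570.5 + 729.6 = 1300 N.
Along the incline, the net driving force (taking up-slope positive) is P cos θ − m g sin θ = 869.5 − 478.7 = 390.7 N, so equilibrium requires friction f = -390.7 N (down-slope).
Maximum static friction: μ_s N = 0.16 × 1300 = 208 N.
|f_req| = 390.7 > 208 N → the container slides up the incline; f = μ_k N = 0.07 × 1300 = 91 N.

f ≈ 91 N (down the incline)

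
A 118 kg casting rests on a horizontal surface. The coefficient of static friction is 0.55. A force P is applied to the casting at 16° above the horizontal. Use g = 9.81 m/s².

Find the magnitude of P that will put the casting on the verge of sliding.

P ≈ 572 N

N = m g − P sin α (the pull lifts the casting).
At impending slip, P cos α = μ_s N = μ_s (m g − P sin α).
Solving: P (cos α + μ_s sin α) = μ_s m g → P = 0.55×1160/(cos 16° + 0.55 sin 16°) = 637/1.113 = 572 N.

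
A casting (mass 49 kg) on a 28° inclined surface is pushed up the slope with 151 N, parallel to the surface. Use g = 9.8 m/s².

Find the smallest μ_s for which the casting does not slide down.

N = m g cos θ = 424 N.
Friction must make up the shortfall along the incline: f = m g sin θ − P = 225.4 − 151 = 74.44 N.
At the threshold f = μ_s N, so μ_s,min = 74.44/424 = 0.176.

μ_s,min ≈ 0.176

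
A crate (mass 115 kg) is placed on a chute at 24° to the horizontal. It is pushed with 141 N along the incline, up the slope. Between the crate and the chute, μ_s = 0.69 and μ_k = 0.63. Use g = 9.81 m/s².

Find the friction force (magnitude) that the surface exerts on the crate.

The normal reaction is N = m g cos θ = 1031 N.
Parallel to the incline, ΣF = 0 gives f = m g sin θ − P = 458.9 − 141 = 317.9 N (up-slope positive).
The static-friction ceiling is μ_s N = 0.69 × 1031 = 711.1 N.
Since |317.9| ≤ 711.1 N, static friction is sufficient; f equals the required value, not μ_s N.

f ≈ 318 N (up the incline)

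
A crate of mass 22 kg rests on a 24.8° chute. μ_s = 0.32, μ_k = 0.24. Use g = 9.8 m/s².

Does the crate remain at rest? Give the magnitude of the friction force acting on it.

N = m g cos θ = 196 N.
Down-slope weight component: m g sin θ = 90.4 N.
μ_s N = 62.6 N.
90.4 > 62.6 N, so it slides; kinetic friction f = μ_k N = 0.24×196 = 47 N.

f ≈ 47 N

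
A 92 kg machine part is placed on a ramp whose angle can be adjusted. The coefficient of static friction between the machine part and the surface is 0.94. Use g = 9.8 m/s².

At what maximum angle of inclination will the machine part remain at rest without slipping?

At the slip threshold, m g sin θ = μ_s · m g cos θ, so tan θ = μ_s.
θ_max = arctan(0.94) = 43.2°.

θ_max ≈ 43.2°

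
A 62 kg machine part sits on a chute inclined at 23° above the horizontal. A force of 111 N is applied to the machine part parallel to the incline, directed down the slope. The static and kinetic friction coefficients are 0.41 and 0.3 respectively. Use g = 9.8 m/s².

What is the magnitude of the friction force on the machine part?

The normal reaction is N = m g cos θ = 559.3 N.
Parallel to the incline, ΣF = 0 gives f = m g sin θ + P = 237.4 + 111 = 348.4 N (up-slope positive).
Maximum static friction available: μ_s N = 0.41 × 559.3 = 229.3 N.
Since |348.4| > 229.3 N, static friction cannot hold it; the machine part slides down the incline and kinetic friction applies: f = μ_k N = 0.3 × 559.3 = 168 N.

f ≈ 168 N (up the incline)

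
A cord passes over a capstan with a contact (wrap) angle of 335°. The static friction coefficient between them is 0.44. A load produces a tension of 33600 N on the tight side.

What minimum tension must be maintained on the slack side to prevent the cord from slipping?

Capstan equation at impending slip: T_tight/T_slack = e^{μβ}.
β = 335° = 5.847 rad; e^{μβ} = e^{0.44×5.847} = 13.1.
T_slack = T_tight / e^{μβ} = 33600 / 13.1 = 2560 N.

T_min ≈ 2560 N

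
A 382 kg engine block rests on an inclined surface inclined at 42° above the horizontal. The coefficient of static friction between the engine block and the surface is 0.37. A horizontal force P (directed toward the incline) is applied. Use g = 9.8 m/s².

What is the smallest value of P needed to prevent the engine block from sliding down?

P_min ≈ 1490 N

The engine block tends to slide down (tan θ > μ_s), so at the point of impending slip friction acts up-slope at its limit: f = μ_s N.
Perpendicular to the incline: N = m g cos θ + P sin θ.
Along the incline: P cos θ + μ_s N = m g sin θ, i.e. P cos θ + μ_s (m g cos θ + P sin θ) = m g sin θ.
Solving, P (cos θ + μ_s sin θ) = m g (sin θ − μ_s cos θ), so P = 3740×0.3942/0.9907 = 1490 N.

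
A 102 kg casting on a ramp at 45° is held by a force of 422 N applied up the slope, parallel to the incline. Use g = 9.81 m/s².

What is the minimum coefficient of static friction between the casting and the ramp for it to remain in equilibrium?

μ_s,min ≈ 0.404

N = m g cos θ = 707.5 N.
Friction must make up the shortfall along the incline: f = m g sin θ − P = 707.5 − 422 = 285.5 N.
At the threshold f = μ_s N, so μ_s,min = 285.5/707.5 = 0.404.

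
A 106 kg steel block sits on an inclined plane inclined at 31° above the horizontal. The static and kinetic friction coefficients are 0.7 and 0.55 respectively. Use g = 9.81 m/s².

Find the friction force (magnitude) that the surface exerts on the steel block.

The normal reaction is N = m g cos θ = 891.3 N.
Along the slope the weight component is m g sin θ = 535.6 N; friction must supply exactly this, acting up-slope.
Static friction can supply at most μ_s N = 623.9 N.
Since |535.6| ≤ 623.9 N, no slip — friction simply equals what equilibrium demands.

f ≈ 536 N (up the incline)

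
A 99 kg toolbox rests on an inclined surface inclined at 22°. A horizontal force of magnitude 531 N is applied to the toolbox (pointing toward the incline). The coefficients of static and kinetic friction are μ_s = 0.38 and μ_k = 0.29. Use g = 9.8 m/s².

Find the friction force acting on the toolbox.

f ≈ 129 N (down the incline)

Normal direction: N = m g cos θ + P sin θ = 1098 N.
Parallel to the incline: P cos θ − m g sin θ = 492.3 − 363.4 = 128.9 N; the friction needed to balance this is 128.9 N acting down the slope.
Maximum static friction: μ_s N = 0.38 × 1098 = 417.4 N.
|f_req| = 128.9 ≤ 417.4 N → the toolbox is in equilibrium; friction equals the required value.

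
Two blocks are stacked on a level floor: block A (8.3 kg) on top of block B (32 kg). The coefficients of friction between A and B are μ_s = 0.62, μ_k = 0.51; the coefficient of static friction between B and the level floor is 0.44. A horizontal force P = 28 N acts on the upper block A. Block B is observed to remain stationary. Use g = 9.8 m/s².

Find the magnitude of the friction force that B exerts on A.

Normal force at the A–B interface: N₁ = m_A g = 81.34 N.
Maximum static friction on A from B: μ_s N₁ = 0.62×81.34 = 50.43 N.
P = 28 N is within that limit, so A and B move together (both at rest); the A–B friction is simply f₁ = P = 28 N.
By Newton's third law B feels 28 N forward from A. With B stationary, the floor's static friction on B balances it: f₂ = 28 N (well within μ_s(m_A+m_B)g = 173.8 N).

f ≈ 28 N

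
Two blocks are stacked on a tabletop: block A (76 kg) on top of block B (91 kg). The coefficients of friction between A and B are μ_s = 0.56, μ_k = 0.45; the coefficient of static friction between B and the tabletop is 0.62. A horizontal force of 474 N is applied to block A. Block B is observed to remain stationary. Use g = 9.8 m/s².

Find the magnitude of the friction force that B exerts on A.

Between the blocks, N₁ = m_A g = 744.8 N.
Maximum static friction on A from B: μ_s N₁ = 0.56×744.8 = 417.1 N.
Since P = 474 N > 417.1 N, A slides on B; the A–B friction is kinetic: f₁ = μ_k N₁ = 0.45×744.8 = 335 N.
By Newton's third law B feels 335 N forward from A. With B stationary, the floor's static friction on B balances it: f₂ = 335 N (well within μ_s(m_A+m_B)g = 1015 N).

f ≈ 335 N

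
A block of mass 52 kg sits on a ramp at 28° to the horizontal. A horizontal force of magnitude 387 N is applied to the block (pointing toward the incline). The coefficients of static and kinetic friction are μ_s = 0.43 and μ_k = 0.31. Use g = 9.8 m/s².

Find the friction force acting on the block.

The horizontal push has a component P sin θ into the surface, so N = m g cos θ + P sin θ = 450 + 181.7 = 631.6 N.
Along the incline, the net driving force (taking up-slope positive) is P cos θ − m g sin θ = 341.7 − 239.2 = 102.5 N, so equilibrium requires friction f = -102.5 N (down-slope).
Maximum static friction: μ_s N = 0.43 × 631.6 = 271.6 N.
|f_req| = 102.5 ≤ 271.6 N → the block is in equilibrium; friction equals the required value.

f ≈ 102 N (down the incline)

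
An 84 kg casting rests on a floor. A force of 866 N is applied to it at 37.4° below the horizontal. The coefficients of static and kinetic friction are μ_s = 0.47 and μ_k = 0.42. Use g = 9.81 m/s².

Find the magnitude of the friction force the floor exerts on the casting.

N = m g + P sin α = 824 + 866×sin 37.4° = 1350 N.
The horizontal driving force is P cos α = 688 N, so equilibrium needs friction f = 688 N.
The static-friction limit is μ_s N = 634.5 N.
688 > 634.5 N → the casting slides; f = μ_k N = 0.42×1350 = 567 N.

f ≈ 567 N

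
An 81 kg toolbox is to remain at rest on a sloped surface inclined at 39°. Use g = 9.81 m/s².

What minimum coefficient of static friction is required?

At the slip threshold m g sin θ = μ_s m g cos θ, so μ_s,min = tan θ.
μ_s,min = tan 39° = 0.81.

μ_s,min ≈ 0.81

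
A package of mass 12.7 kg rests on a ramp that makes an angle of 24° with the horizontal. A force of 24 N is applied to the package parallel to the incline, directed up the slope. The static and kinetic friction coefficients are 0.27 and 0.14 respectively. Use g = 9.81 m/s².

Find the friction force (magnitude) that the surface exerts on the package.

Perpendicular to the surface, N = m g cos θ = 12.7·9.81·cos 24° = 113.8 N.
Parallel to the incline, ΣF = 0 gives f = m g sin θ − P = 50.67 − 24 = 26.67 N (up-slope positive).
Maximum static friction available: μ_s N = 0.27 × 113.8 = 30.73 N.
Since |26.67| ≤ 30.73 N, the package remains in static equilibrium and friction takes exactly the required value.

f ≈ 26.7 N (up the incline)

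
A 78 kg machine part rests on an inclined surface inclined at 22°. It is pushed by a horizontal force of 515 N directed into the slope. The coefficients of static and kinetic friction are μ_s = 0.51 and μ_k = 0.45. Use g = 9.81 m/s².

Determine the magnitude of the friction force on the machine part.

Normal direction: N = m g cos θ + P sin θ = 902.4 N.
Along the incline, the net driving force (taking up-slope positive) is P cos θ − m g sin θ = 477.5 − 286.6 = 190.9 N, so equilibrium requires friction f = -190.9 N (down-slope).
The limit of static friction is μ_s N = 460.2 N.
Since 190.9 N is within the 460.2 N limit, the machine part stays put and friction is exactly 191 N.

f ≈ 191 N (down the incline)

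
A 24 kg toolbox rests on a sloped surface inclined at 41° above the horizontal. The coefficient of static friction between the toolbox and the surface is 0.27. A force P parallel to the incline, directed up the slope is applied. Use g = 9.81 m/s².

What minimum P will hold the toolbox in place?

P_min ≈ 106 N

The toolbox tends to slide down (tan θ > μ_s), so at the point of impending slip friction acts up-slope at its limit: f = μ_s N.
P is parallel to the surface, so N = m g cos θ = 178 N.
Along the incline: P + μ_s N = m g sin θ, so P = 154 − 0.27×178 = 106 N.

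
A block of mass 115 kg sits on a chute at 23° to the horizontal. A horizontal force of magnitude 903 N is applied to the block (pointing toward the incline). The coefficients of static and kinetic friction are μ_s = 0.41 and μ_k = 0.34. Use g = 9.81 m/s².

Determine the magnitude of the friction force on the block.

f ≈ 390 N (down the incline)

Resolve perpendicular to the incline: N = m g cos θ + P sin θ = 115×9.81×cos 23° + 903×sin 23° = 1391 N.
Along the incline, the net driving force (taking up-slope positive) is P cos θ − m g sin θ = 831.2 − 440.8 = 390.4 N, so equilibrium requires friction f = -390.4 N (down-slope).
The limit of static friction is μ_s N = 570.4 N.
Since 390.4 N is within the 570.4 N limit, the block stays put and friction is exactly 390 N.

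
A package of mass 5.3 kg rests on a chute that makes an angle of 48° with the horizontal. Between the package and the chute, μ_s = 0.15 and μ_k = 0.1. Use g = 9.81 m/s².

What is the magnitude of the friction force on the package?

Perpendicular to the surface, N = m g cos θ = 5.3·9.81·cos 48° = 34.79 N.
Along the slope the weight component is m g sin θ = 38.64 N; friction must supply exactly this, acting up-slope.
Static friction can supply at most μ_s N = 5.219 N.
Since |38.64| > 5.219 N, static friction cannot hold it; the package slides down the incline and kinetic friction applies: f = μ_k N = 0.1 × 34.79 = 3.48 N.

f ≈ 3.48 N (up the incline)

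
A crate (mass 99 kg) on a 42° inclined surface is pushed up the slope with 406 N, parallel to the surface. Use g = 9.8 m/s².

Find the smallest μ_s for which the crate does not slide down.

N = m g cos θ = 721 N.
Friction must make up the shortfall along the incline: f = m g sin θ − P = 649.2 − 406 = 243.2 N.
At the threshold f = μ_s N, so μ_s,min = 243.2/721 = 0.337.

μ_s,min ≈ 0.337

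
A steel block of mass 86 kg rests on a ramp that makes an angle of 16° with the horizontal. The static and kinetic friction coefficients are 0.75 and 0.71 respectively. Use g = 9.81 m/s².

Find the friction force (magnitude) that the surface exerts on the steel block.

Perpendicular to the surface, N = m g cos θ = 86·9.81·cos 16° = 811 N.
For equilibrium along the incline, friction must balance the weight component: f = m g sin θ = 232.5 N up the slope.
The static-friction ceiling is μ_s N = 0.75 × 811 = 608.2 N.
Since |232.5| ≤ 608.2 N, the steel block remains in static equilibrium and friction takes exactly the required value.

f ≈ 233 N (up the incline)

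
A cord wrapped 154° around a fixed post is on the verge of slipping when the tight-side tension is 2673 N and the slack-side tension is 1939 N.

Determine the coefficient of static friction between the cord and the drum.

μ ≈ 0.119

T₂/T₁ = e^{μβ} → μ = ln(T₂/T₁)/β.
β = 154° = 2.688 rad.
μ = ln(2673/1939)/2.688 = ln(1.379)/2.688 = 0.119.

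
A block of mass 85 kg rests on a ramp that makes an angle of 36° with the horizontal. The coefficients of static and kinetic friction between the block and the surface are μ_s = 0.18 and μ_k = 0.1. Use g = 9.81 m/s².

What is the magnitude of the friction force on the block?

f ≈ 67.5 N (up the incline)

The normal reaction is N = m g cos θ = 674.6 N.
Along the slope the weight component is m g sin θ = 490.1 N; friction must supply exactly this, acting up-slope.
Maximum static friction available: μ_s N = 0.18 × 674.6 = 121.4 N.
|490.1| exceeds 121.4 N, so the block slips down-slope; friction is kinetic, f = μ_k N = 0.1×674.6 = 67.5 N.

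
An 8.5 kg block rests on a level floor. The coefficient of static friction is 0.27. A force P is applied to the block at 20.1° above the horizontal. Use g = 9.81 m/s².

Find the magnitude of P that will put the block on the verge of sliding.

N = m g − P sin α (the pull lifts the block).
At impending slip, P cos α = μ_s N = μ_s (m g − P sin α).
Solving: P (cos α + μ_s sin α) = μ_s m g → P = 0.27×83.4/(cos 20.1° + 0.27 sin 20.1°) = 22.5/1.032 = 21.8 N.

P ≈ 21.8 N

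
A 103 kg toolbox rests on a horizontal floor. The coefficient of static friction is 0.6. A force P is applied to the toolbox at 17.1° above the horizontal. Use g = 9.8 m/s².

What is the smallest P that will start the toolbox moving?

N = m g − P sin α (the pull lifts the toolbox).
At impending slip, P cos α = μ_s N = μ_s (m g − P sin α).
Solving: P (cos α + μ_s sin α) = μ_s m g → P = 0.6×1010/(cos 17.1° + 0.6 sin 17.1°) = 606/1.132 = 535 N.

P ≈ 535 N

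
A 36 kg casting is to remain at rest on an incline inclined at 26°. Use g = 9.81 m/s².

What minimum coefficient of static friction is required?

μ_s,min ≈ 0.488

At the slip threshold m g sin θ = μ_s m g cos θ, so μ_s,min = tan θ.
μ_s,min = tan 26° = 0.488.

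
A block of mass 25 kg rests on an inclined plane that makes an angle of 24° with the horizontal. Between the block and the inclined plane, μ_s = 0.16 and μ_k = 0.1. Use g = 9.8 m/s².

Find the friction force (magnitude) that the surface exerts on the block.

f ≈ 22.4 N (up the incline)

Normal force: N = m g cos θ = 25 × 9.8 × cos 24° = 223.8 N.
For equilibrium along the incline, friction must balance the weight component: f = m g sin θ = 99.65 N up the slope.
The static-friction ceiling is μ_s N = 0.16 × 223.8 = 35.81 N.
|99.65| exceeds 35.81 N, so the block slips down-slope; friction is kinetic, f = μ_k N = 0.1×223.8 = 22.4 N.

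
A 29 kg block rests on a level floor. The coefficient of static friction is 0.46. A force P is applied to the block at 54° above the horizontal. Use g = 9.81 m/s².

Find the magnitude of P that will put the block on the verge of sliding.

P ≈ 136 N

N = m g − P sin α (the pull lifts the block).
At impending slip, P cos α = μ_s N = μ_s (m g − P sin α).
Solving: P (cos α + μ_s sin α) = μ_s m g → P = 0.46×284/(cos 54° + 0.46 sin 54°) = 131/0.9599 = 136 N.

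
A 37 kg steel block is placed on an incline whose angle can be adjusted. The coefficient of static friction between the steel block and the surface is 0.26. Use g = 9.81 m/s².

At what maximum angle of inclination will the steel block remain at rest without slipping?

θ_max ≈ 14.6°

At the slip threshold, m g sin θ = μ_s · m g cos θ, so tan θ = μ_s.
θ_max = arctan(0.26) = 14.6°.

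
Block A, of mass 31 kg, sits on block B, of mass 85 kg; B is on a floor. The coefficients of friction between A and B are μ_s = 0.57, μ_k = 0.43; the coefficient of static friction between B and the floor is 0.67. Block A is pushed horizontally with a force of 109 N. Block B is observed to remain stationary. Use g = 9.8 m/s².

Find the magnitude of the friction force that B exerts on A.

f ≈ 109 N

Between the blocks, N₁ = m_A g = 303.8 N.
Maximum static friction on A from B: μ_s N₁ = 0.57×303.8 = 173.2 N.
P = 109 N is within that limit, so A and B move together (both at rest); the A–B friction is simply f₁ = P = 109 N.
B experiences an equal 109 N forward from A (third law). B is in equilibrium, so the floor supplies f₂ = 109 N of static friction (limit μ_s(m_A+m_B)g = 761.7 N, not exceeded).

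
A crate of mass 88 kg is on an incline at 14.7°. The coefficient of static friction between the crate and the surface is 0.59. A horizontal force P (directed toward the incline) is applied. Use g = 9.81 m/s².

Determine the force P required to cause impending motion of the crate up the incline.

At impending motion up the slope, friction acts down-slope at its limit: f = μ_s N.
Perpendicular to the incline: N = m g cos θ + P sin θ.
Along the incline: P cos θ = m g sin θ + μ_s N = m g sin θ + μ_s (m g cos θ + P sin θ).
Solving, P (cos θ − μ_s sin θ) = m g (sin θ + μ_s cos θ), so P = 88×9.81×(sin 14.7° + 0.59 cos 14.7°)/(cos 14.7° − 0.59 sin 14.7°) = 863×0.8244/0.8176 = 871 N.

P ≈ 871 N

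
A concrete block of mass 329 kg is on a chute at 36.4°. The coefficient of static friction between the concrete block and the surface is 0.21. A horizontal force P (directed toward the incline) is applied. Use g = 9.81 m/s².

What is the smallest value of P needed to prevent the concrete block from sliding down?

P_min ≈ 1470 N

The concrete block tends to slide down (tan θ > μ_s), so at the point of impending slip friction acts up-slope at its limit: f = μ_s N.
Perpendicular to the incline: N = m g cos θ + P sin θ.
Along the incline: P cos θ + μ_s N = m g sin θ, i.e. P cos θ + μ_s (m g cos θ + P sin θ) = m g sin θ.
Solving, P (cos θ + μ_s sin θ) = m g (sin θ − μ_s cos θ), so P = 3230×0.4244/0.9295 = 1470 N.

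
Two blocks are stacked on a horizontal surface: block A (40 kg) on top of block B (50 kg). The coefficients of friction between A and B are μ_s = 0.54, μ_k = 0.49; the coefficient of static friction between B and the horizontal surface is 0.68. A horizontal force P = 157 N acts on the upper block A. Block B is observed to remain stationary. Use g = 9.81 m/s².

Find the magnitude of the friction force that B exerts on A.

Between the blocks, N₁ = m_A g = 392.4 N.
Maximum static friction on A from B: μ_s N₁ = 0.54×392.4 = 211.9 N.
P = 157 N is within that limit, so A and B move together (both at rest); the A–B friction is simply f₁ = P = 157 N.
B experiences an equal 157 N forward from A (third law). B is in equilibrium, so the floor supplies f₂ = 157 N of static friction (limit μ_s(m_A+m_B)g = 600.4 N, not exceeded).

f ≈ 157 N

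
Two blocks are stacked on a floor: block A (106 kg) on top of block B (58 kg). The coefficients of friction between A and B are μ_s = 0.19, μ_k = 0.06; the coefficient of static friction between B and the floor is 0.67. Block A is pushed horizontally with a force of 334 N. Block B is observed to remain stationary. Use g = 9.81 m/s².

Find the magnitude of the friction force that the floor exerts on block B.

Normal force at the A–B interface: N₁ = m_A g = 1040 N.
Maximum static friction on A from B: μ_s N₁ = 0.19×1040 = 197.6 N.
Since P = 334 N > 197.6 N, A slides on B; the A–B friction is kinetic: f₁ = μ_k N₁ = 0.06×1040 = 62.4 N.
By Newton's third law B feels 62.4 N forward from A. With B stationary, the floor's static friction on B balances it: f₂ = 62.4 N (well within μ_s(m_A+m_B)g = 1078 N).

f ≈ 62.4 N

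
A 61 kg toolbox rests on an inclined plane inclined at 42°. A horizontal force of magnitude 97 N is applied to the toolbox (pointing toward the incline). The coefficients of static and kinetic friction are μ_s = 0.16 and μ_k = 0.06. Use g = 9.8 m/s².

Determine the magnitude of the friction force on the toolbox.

f ≈ 30.5 N (up the incline)

The horizontal push has a component P sin θ into the surface, so N = m g cos θ + P sin θ = 444.3 + 64.91 = 509.2 N.
Parallel to the incline: P cos θ − m g sin θ = 72.09 − 400 = -327.9 N; the friction needed to balance this is 327.9 N acting up the slope.
Maximum static friction: μ_s N = 0.16 × 509.2 = 81.47 N.
|f_req| = 327.9 > 81.47 N → the toolbox slides down the incline; f = μ_k N = 0.06 × 509.2 = 30.5 N.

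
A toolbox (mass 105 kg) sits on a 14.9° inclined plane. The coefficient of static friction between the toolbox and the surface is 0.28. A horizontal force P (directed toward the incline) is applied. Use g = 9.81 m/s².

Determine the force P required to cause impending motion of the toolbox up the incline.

At impending motion up the slope, friction acts down-slope at its limit: f = μ_s N.
Perpendicular to the incline: N = m g cos θ + P sin θ.
Along the incline: P cos θ = m g sin θ + μ_s N = m g sin θ + μ_s (m g cos θ + P sin θ).
Solving, P (cos θ − μ_s sin θ) = m g (sin θ + μ_s cos θ), so P = 105×9.81×(sin 14.9° + 0.28 cos 14.9°)/(cos 14.9° − 0.28 sin 14.9°) = 1030×0.5277/0.8944 = 608 N.

P ≈ 608 N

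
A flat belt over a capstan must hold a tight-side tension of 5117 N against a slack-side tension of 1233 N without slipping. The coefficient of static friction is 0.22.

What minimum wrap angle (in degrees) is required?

T₂/T₁ = e^{μβ} → β = ln(T₂/T₁)/μ.
β = ln(5117/1233)/0.22 = 1.423/0.22 = 6.469 rad.
In degrees: β = 6.469 × 180/π = 371°.

β_min ≈ 371°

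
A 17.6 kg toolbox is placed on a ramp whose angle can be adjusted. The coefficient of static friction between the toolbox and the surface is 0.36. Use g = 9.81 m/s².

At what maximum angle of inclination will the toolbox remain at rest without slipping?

θ_max ≈ 19.8°

At the slip threshold, m g sin θ = μ_s · m g cos θ, so tan θ = μ_s.
θ_max = arctan(0.36) = 19.8°.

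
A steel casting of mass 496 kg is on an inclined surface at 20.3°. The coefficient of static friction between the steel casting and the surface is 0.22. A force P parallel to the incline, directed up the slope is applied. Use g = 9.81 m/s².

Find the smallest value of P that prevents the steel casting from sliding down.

P_min ≈ 684 N

The steel casting tends to slide down (tan θ > μ_s), so at the point of impending slip friction acts up-slope at its limit: f = μ_s N.
P is parallel to the surface, so N = m g cos θ = 4560 N.
Along the incline: P + μ_s N = m g sin θ, so P = 1690 − 0.22×4560 = 684 N.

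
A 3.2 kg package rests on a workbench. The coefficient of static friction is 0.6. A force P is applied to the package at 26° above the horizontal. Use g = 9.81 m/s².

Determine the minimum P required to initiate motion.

P ≈ 16.2 N

N = m g − P sin α (the pull lifts the package).
At impending slip, P cos α = μ_s N = μ_s (m g − P sin α).
Solving: P (cos α + μ_s sin α) = μ_s m g → P = 0.6×31.4/(cos 26° + 0.6 sin 26°) = 18.8/1.162 = 16.2 N.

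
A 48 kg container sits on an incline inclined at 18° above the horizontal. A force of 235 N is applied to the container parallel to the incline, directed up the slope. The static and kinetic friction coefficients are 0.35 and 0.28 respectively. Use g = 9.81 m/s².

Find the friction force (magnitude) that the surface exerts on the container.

The normal reaction is N = m g cos θ = 447.8 N.
The friction needed for equilibrium is m g sin θ − P = 145.5 − 235 = -89.49 N, measured positive up-slope.
Maximum static friction available: μ_s N = 0.35 × 447.8 = 156.7 N.
Since |-89.49| ≤ 156.7 N, static friction is sufficient; f equals the required value, not μ_s N.

f ≈ 89.5 N (down the incline)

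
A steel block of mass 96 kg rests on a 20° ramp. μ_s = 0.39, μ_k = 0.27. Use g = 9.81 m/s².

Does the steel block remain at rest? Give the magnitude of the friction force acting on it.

N = m g cos θ = 885 N.
Down-slope weight component: m g sin θ = 322 N.
μ_s N = 345 N.
322 ≤ 345 N, so it stays put; friction = 322 N.

f ≈ 322 N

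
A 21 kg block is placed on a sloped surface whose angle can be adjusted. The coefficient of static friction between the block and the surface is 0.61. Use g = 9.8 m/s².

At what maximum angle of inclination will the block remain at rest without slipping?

θ_max ≈ 31.4°

At the slip threshold, m g sin θ = μ_s · m g cos θ, so tan θ = μ_s.
θ_max = arctan(0.61) = 31.4°.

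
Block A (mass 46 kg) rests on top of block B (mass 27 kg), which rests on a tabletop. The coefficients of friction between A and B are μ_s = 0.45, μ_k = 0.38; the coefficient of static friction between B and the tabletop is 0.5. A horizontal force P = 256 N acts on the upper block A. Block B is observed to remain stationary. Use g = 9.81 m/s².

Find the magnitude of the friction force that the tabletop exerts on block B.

f ≈ 171 N

Between the blocks, N₁ = m_A g = 451.3 N.
So the A–B interface can sustain at most μ_s N₁ = 203.1 N of static friction.
Since P = 256 N > 203.1 N, A slides on B; the A–B friction is kinetic: f₁ = μ_k N₁ = 0.38×451.3 = 171 N.
By Newton's third law B feels 171 N forward from A. With B stationary, the floor's static friction on B balances it: f₂ = 171 N (well within μ_s(m_A+m_B)g = 358.1 N).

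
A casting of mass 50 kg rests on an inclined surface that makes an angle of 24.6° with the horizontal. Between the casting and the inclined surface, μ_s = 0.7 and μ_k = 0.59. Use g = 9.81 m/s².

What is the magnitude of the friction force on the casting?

The normal reaction is N = m g cos θ = 446 N.
For equilibrium along the incline, friction must balance the weight component: f = m g sin θ = 204.2 N up the slope.
Static friction can supply at most μ_s N = 312.2 N.
Since |204.2| ≤ 312.2 N, the casting remains in static equilibrium and friction takes exactly the required value.

f ≈ 204 N (up the incline)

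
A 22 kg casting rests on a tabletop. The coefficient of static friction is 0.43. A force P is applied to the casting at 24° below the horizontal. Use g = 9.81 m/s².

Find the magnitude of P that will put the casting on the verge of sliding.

P ≈ 126 N

N = m g + P sin α (the push presses the casting into the tabletop).
At impending slip, P cos α = μ_s N = μ_s (m g + P sin α).
Solving: P (cos α − μ_s sin α) = μ_s m g → P = 0.43×216/(cos 24° − 0.43 sin 24°) = 92.8/0.7386 = 126 N.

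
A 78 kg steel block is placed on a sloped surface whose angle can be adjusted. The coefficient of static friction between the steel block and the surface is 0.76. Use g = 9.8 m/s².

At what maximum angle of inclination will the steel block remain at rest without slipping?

At the slip threshold, m g sin θ = μ_s · m g cos θ, so tan θ = μ_s.
θ_max = arctan(0.76) = 37.2°.

θ_max ≈ 37.2°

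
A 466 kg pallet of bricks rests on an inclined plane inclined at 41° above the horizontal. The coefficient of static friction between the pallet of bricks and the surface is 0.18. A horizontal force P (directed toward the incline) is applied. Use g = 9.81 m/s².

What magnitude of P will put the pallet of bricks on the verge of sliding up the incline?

P ≈ 5690 N

At impending motion up the slope, friction acts down-slope at its limit: f = μ_s N.
Perpendicular to the incline: N = m g cos θ + P sin θ.
Along the incline: P cos θ = m g sin θ + μ_s N = m g sin θ + μ_s (m g cos θ + P sin θ).
Solving, P (cos θ − μ_s sin θ) = m g (sin θ + μ_s cos θ), so P = 466×9.81×(sin 41° + 0.18 cos 41°)/(cos 41° − 0.18 sin 41°) = 4570×0.7919/0.6366 = 5690 N.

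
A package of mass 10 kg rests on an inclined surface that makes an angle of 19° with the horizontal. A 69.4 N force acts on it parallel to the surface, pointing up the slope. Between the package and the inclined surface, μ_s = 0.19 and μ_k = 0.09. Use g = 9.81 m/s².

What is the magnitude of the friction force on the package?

Normal force: N = m g cos θ = 10 × 9.81 × cos 19° = 92.76 N.
Parallel to the incline, ΣF = 0 gives f = m g sin θ − P = 31.94 − 69.4 = -37.46 N (up-slope positive).
Maximum static friction available: μ_s N = 0.19 × 92.76 = 17.62 N.
|-37.46| exceeds 17.62 N, so the package slips up-slope; friction is kinetic, f = μ_k N = 0.09×92.76 = 8.35 N.

f ≈ 8.35 N (down the incline)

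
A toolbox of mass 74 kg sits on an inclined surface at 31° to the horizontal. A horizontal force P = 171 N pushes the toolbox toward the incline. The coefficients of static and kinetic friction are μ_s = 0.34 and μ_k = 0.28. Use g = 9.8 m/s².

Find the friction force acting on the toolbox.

Normal direction: N = m g cos θ + P sin θ = 709.7 N.
Parallel to the incline: P cos θ − m g sin θ = 146.6 − 373.5 = -226.9 N; the friction needed to balance this is 226.9 N acting up the slope.
The limit of static friction is μ_s N = 241.3 N.
Since 226.9 N is within the 241.3 N limit, the toolbox stays put and friction is exactly 227 N.

f ≈ 227 N (up the incline)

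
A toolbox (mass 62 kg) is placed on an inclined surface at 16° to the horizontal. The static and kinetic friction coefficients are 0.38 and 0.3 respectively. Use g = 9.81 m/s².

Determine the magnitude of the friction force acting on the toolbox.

Perpendicular to the surface, N = m g cos θ = 62·9.81·cos 16° = 584.7 N.
Along the slope the weight component is m g sin θ = 167.6 N; friction must supply exactly this, acting up-slope.
Static friction can supply at most μ_s N = 222.2 N.
Since |167.6| ≤ 222.2 N, the toolbox remains in static equilibrium and friction takes exactly the required value.

f ≈ 168 N (up the incline)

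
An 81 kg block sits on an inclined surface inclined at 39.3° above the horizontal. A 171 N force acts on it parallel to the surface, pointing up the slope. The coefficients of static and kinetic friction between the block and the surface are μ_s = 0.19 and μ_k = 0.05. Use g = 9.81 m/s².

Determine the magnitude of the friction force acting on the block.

Normal force: N = m g cos θ = 81 × 9.81 × cos 39.3° = 614.9 N.
For equilibrium along the incline the friction force must supply f = m g sin θ − P = 503.3 − 171 = 332.3 N (positive meaning up-slope).
Maximum static friction available: μ_s N = 0.19 × 614.9 = 116.8 N.
Since |332.3| > 116.8 N, static friction cannot hold it; the block slides down the incline and kinetic friction applies: f = μ_k N = 0.05 × 614.9 = 30.7 N.

f ≈ 30.7 N (up the incline)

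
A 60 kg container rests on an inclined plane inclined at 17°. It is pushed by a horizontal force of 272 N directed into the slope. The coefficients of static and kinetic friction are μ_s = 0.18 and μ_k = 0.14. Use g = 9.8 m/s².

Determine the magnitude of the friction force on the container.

Normal direction: N = m g cos θ + P sin θ = 641.8 N.
Along the incline, the net driving force (taking up-slope positive) is P cos θ − m g sin θ = 260.1 − 171.9 = 88.2 N, so equilibrium requires friction f = -88.2 N (down-slope).
The limit of static friction is μ_s N = 115.5 N.
|f_req| = 88.2 ≤ 115.5 N → the container is in equilibrium; friction equals the required value.

f ≈ 88.2 N (down the incline)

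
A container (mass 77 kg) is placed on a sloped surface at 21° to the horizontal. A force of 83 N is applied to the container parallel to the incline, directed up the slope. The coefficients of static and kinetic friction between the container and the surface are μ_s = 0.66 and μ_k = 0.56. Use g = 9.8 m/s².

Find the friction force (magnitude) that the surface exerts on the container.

Perpendicular to the surface, N = m g cos θ = 77·9.8·cos 21° = 704.5 N.
For equilibrium along the incline the friction force must supply f = m g sin θ − P = 270.4 − 83 = 187.4 N (positive meaning up-slope).
The static-friction ceiling is μ_s N = 0.66 × 704.5 = 465 N.
Since |187.4| ≤ 465 N, no slip — friction simply equals what equilibrium demands.

f ≈ 187 N (up the incline)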